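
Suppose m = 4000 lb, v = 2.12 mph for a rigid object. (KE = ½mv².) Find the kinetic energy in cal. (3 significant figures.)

195 cal

KE is given directly by: KE = ½mv².
m = 4000 lb = 1814 kg; v = 2.12 mph = 0.9477 m/s.
KE = 814.8 J
814.8 J × (1 cal / 4.184 J) = 194.7 cal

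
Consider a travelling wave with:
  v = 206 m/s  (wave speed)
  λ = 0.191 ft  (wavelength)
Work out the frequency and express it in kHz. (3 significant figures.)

3.54 kHz

Solving v = f·λ for f: f = v/λ.
v = 206 m/s; λ = 0.191 ft = 0.05822 m.
f = 3538 Hz
3538 Hz × (1 kHz / 1000 Hz) = 3.538 kHz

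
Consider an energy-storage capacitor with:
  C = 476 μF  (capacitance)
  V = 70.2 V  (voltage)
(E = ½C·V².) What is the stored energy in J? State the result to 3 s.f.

1.17 J

E is given directly by: E = ½CV².
C = 476 μF = 4.760×10^-4 F; V = 70.2 V.
E = 1.173 J  (the unit combination reduces to kg·m²/s² = J)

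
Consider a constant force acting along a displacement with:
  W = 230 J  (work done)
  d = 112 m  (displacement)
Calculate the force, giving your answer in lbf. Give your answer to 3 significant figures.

Solving W = F·d for F: F = W/d.
W = 230 J; d = 112 m.
F = 2.054 N
2.054 N × (1 lbf / 4.448 N) = 0.4617 lbf

0.462 lbf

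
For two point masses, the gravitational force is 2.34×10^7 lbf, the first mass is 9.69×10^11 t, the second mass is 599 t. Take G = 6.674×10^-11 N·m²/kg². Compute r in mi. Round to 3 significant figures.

0.0120 mi

From Newton's law of gravitation: r = √(G·m₁m₂/F).
F = 2.34×10^7 lbf = 1.041×10^8 N; m₁ = 9.69×10^11 t = 9.690×10^14 kg; m₂ = 599 t = 5.990×10^5 kg; G = 6.674×10^-11 N·m²/kg².
r = 19.29 m
19.29 m × (1 mi / 1609 m) = 0.01199 mi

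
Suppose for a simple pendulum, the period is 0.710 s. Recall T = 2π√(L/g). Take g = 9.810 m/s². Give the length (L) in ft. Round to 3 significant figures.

Rearranging: L = g·(T/2π)².
T = 0.710 s; g = 9.810 m/s².
L = 0.1253 m
0.1253 m × (1 ft / 0.3048 m) = 0.4110 ft

0.411 ft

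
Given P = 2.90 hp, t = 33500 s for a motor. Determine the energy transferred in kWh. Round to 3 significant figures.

20.1 kWh

Solving P = W/t for W: W = P·t.
P = 2.90 hp = 2163 W; t = 33500 s.
W = 7.244×10^7 J
7.244×10^7 J × (1 kWh / 3.600×10^6 J) = 20.12 kWh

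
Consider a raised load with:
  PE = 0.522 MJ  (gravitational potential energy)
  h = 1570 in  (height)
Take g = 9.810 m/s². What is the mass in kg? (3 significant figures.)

1330 kg

Rearranging: m = PE/(g·h).
PE = 0.522 MJ = 5.220×10^5 J; h = 1570 in = 39.88 m; g = 9.810 m/s².
m = 1334 kg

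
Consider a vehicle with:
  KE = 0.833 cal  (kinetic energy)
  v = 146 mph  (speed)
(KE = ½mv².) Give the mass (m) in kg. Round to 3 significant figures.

Rearranging: m = 2·KE/v².
KE = 0.833 cal = 3.485 J; v = 146 mph = 65.27 m/s.
m = 0.001636 kg

0.00164 kg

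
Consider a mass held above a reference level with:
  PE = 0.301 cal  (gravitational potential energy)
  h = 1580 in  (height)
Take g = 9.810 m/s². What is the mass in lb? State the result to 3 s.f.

0.00705 lb

Rearranging: m = PE/(g·h).
PE = 0.301 cal = 1.259 J; h = 1580 in = 40.13 m; g = 9.810 m/s².
m = 0.003199 kg
0.003199 kg × (1 lb / 0.4536 kg) = 0.007052 lb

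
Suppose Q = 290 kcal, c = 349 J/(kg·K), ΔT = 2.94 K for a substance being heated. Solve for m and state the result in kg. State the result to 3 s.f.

1180 kg

Solving Q = m·c·ΔT for m: m = Q/(c·ΔT).
Q = 290 kcal = 1.213×10^6 J; c = 349 J/(kg·K); ΔT = 2.94 K.
m = 1183 kg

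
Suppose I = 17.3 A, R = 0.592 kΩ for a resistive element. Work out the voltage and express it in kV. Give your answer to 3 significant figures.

V is given directly by: V = IR.
I = 17.3 A; R = 0.592 kΩ = 592.0 Ω.
V = 10242 V  (the unit combination reduces to kg·m²/(A·s³) = V)
10242 V × (1 kV / 1000 V) = 10.24 kV

10.2 kV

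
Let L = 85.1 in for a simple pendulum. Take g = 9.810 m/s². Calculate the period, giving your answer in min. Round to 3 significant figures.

T is given directly by: T = 2π√(L/g).
L = 85.1 in = 2.162 m; g = 9.810 m/s².
T = 2.949 s
2.949 s × (1 min / 60.00 s) = 0.04916 min

0.0492 min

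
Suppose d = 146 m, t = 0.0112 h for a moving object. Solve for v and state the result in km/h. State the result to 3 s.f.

v is given directly by: v = d/t.
d = 146 m; t = 0.0112 h = 40.32 s.
v = 3.621 m/s
3.621 m/s × (1 km/h / 0.2778 m/s) = 13.04 km/h

13.0 km/h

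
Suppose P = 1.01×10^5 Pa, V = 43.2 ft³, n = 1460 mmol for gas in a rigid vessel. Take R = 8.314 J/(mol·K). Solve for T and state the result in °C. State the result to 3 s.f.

9910 °C

From the ideal-gas law: T = PV/(nR).
P = 1.01×10^5 Pa; V = 43.2 ft³ = 1.223 m³; n = 1460 mmol = 1.460 mol; R = 8.314 J/(mol·K).
T = 10179 K
10179 K − 273.15 = 9905 °C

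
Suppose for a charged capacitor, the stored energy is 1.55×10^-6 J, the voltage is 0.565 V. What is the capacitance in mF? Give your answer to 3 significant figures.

0.00971 mF

Rearranging: C = 2E/V².
E = 1.55×10^-6 J; V = 0.565 V.
C = 9.711×10^-6 F
9.711×10^-6 F × (1 mF / 0.001000 F) = 0.009711 mF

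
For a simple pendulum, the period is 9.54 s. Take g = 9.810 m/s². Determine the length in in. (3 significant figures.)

Rearranging: L = g·(T/2π)².
T = 9.54 s; g = 9.810 m/s².
L = 22.62 m
22.62 m × (1 in / 0.02540 m) = 890.4 in

890 in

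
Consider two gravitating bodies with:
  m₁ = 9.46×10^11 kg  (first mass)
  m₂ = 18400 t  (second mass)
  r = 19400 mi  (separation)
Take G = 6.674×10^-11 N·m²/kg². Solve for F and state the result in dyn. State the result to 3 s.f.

F is given directly by: F = Gm₁m₂/r².
m₁ = 9.46×10^11 kg; m₂ = 18400 t = 1.840×10^7 kg; r = 19400 mi = 3.122×10^7 m; G = 6.674×10^-11 N·m²/kg².
F = 1.192×10^-6 N  (the unit combination reduces to kg·m/s² = N)
1.192×10^-6 N × (1 dyn / 1.000×10^-5 N) = 0.1192 dyn

0.119 dyn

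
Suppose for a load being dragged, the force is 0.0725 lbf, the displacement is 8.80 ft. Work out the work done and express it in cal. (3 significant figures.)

0.207 cal

W is given directly by: W = F·d.
F = 0.0725 lbf = 0.3225 N; d = 8.80 ft = 2.682 m.
W = 0.8650 J  (the unit combination reduces to kg·m²/s² = J)
0.8650 J × (1 cal / 4.184 J) = 0.2067 cal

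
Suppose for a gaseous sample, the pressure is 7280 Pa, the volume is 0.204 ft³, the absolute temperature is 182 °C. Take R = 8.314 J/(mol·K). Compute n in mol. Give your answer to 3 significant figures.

0.0111 mol

From the ideal-gas law: n = PV/(RT).
P = 7280 Pa; V = 0.204 ft³ = 0.005777 m³; T = 182 °C = 455.1 K; R = 8.314 J/(mol·K).
n = 0.01111 mol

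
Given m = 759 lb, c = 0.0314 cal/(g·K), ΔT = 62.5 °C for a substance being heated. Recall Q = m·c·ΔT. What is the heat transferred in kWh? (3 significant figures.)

0.785 kWh

Q is given directly by: Q = mcΔT.
m = 759 lb = 344.3 kg; c = 0.0314 cal/(g·K) = 131.4 J/(kg·K); ΔT = 62.5 °C = 62.50 K.
Q = 2.827×10^6 J  (the unit combination reduces to kg·m²/s² = J)
2.827×10^6 J × (1 kWh / 3.600×10^6 J) = 0.7852 kWh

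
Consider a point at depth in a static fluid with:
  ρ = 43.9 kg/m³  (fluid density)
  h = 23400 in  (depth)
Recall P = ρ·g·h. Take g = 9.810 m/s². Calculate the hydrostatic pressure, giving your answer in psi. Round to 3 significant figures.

37.1 psi

Directly: P = ρgh.
ρ = 43.9 kg/m³; h = 23400 in = 594.4 m; g = 9.810 m/s².
P = 2.560×10^5 Pa
2.560×10^5 Pa × (1 psi / 6895 Pa) = 37.12 psi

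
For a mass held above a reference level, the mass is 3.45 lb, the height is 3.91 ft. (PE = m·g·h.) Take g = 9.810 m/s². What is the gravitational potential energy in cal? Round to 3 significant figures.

Directly: PE = mgh.
m = 3.45 lb = 1.565 kg; h = 3.91 ft = 1.192 m; g = 9.810 m/s².
PE = 18.30 J
18.30 J × (1 cal / 4.184 J) = 4.373 cal

4.37 cal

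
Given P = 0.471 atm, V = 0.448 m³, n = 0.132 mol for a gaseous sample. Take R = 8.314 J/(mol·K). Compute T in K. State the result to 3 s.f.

19500 K

Rearranging PV = nRT for T: T = PV/(nR).
P = 0.471 atm = 47724 Pa; V = 0.448 m³; n = 0.132 mol; R = 8.314 J/(mol·K).
T = 19482 K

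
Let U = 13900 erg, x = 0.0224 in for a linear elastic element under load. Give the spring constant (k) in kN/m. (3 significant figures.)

Solving U = ½k·x² for k: k = 2U/x².
U = 13900 erg = 0.001390 J; x = 0.0224 in = 5.690×10^-4 m.
k = 8588 N/m
8588 N/m × (1 kN/m / 1000 N/m) = 8.588 kN/m

8.59 kN/m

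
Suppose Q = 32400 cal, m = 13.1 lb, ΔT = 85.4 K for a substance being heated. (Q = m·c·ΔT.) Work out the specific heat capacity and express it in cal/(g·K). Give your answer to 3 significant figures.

0.0638 cal/(g·K)

Solving Q = m·c·ΔT for c: c = Q/(m·ΔT).
Q = 32400 cal = 1.356×10^5 J; m = 13.1 lb = 5.942 kg; ΔT = 85.4 K.
c = 267.1 J/(kg·K)
267.1 J/(kg·K) × (1 cal/(g·K) / 4184 J/(kg·K)) = 0.06385 cal/(g·K)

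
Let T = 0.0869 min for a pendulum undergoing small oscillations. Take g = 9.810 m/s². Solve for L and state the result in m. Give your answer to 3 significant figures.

Rearranging: L = g·(T/2π)².
T = 0.0869 min = 5.214 s; g = 9.810 m/s².
L = 6.755 m

6.76 m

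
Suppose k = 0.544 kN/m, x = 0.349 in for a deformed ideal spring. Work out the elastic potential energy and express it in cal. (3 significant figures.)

0.00511 cal

Directly: U = ½kx².
k = 0.544 kN/m = 544.0 N/m; x = 0.349 in = 0.008865 m.
U = 0.02137 J
0.02137 J × (1 cal / 4.184 J) = 0.005109 cal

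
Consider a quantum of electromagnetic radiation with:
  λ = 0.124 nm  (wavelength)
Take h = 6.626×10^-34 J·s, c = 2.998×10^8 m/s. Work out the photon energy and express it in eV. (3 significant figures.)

Directly: E = hc/λ.
λ = 0.124 nm = 1.240×10^-10 m; h = 6.626×10^-34 J·s; c = 2.998×10^8 m/s.
E = 1.602×10^-15 J
1.602×10^-15 J × (1 eV / 1.602×10^-19 J) = 9999 eV

10000 eV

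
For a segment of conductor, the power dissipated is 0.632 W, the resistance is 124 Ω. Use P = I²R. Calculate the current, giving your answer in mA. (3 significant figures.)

71.4 mA

Solving P = I²R for I: I = √(P/R).
P = 0.632 W; R = 124 Ω.
I = 0.07139 A
0.07139 A × (1 mA / 0.001000 A) = 71.39 mA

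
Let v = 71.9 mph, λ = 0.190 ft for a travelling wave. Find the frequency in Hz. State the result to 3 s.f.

555 Hz

Rearranging v = f·λ for f: f = v/λ.
v = 71.9 mph = 32.14 m/s; λ = 0.190 ft = 0.05791 m.
f = 555.0 Hz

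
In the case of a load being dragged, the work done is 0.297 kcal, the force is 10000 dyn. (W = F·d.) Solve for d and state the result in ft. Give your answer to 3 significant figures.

40800 ft

Solving W = F·d for d: d = W/F.
W = 0.297 kcal = 1243 J; F = 10000 dyn = 0.1000 N.
d = 12426 m
12426 m × (1 ft / 0.3048 m) = 40769 ft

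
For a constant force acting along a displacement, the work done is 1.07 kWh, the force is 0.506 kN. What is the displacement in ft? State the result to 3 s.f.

Solving W = F·d for d: d = W/F.
W = 1.07 kWh = 3.852×10^6 J; F = 0.506 kN = 506.0 N.
d = 7613 m
7613 m × (1 ft / 0.3048 m) = 24976 ft

25000 ft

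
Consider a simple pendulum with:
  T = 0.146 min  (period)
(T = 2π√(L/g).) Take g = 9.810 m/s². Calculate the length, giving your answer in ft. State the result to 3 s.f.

62.6 ft

Solving T = 2π√(L/g) for L: L = g·(T/2π)².
T = 0.146 min = 8.760 s; g = 9.810 m/s².
L = 19.07 m
19.07 m × (1 ft / 0.3048 m) = 62.56 ft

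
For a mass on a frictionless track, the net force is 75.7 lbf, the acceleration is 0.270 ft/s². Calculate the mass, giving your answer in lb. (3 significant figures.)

9020 lb

Solving F = m·a for m: m = F/a.
F = 75.7 lbf = 336.7 N; a = 0.270 ft/s² = 0.08230 m/s².
m = 4092 kg
4092 kg × (1 lb / 0.4536 kg) = 9021 lb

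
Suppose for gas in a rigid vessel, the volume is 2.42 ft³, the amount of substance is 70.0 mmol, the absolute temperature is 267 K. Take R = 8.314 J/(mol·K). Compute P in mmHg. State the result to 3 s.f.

From the ideal-gas law: P = nRT/V.
V = 2.42 ft³ = 0.06853 m³; n = 70.0 mmol = 0.07000 mol; T = 267 K; R = 8.314 J/(mol·K).
P = 2268 Pa
2268 Pa × (1 mmHg / 133.3 Pa) = 17.01 mmHg

17.0 mmHg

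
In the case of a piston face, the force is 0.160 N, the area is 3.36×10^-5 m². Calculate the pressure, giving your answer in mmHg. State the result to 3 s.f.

35.7 mmHg

P is given directly by: P = F/A.
F = 0.160 N; A = 3.36×10^-5 m².
P = 4762 Pa
4762 Pa × (1 mmHg / 133.3 Pa) = 35.72 mmHg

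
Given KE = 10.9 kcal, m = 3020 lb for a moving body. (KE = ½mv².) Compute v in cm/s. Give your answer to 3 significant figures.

816 cm/s

Rearranging KE = ½mv² for v: v = √(2·KE/m).
KE = 10.9 kcal = 45606 J; m = 3020 lb = 1370 kg.
v = 8.160 m/s
8.160 m/s × (1 cm/s / 0.01000 m/s) = 816.0 cm/s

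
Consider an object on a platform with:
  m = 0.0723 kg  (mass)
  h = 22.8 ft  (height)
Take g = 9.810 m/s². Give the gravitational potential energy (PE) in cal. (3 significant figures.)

1.18 cal

Directly: PE = mgh.
m = 0.0723 kg; h = 22.8 ft = 6.949 m; g = 9.810 m/s².
PE = 4.929 J
4.929 J × (1 cal / 4.184 J) = 1.178 cal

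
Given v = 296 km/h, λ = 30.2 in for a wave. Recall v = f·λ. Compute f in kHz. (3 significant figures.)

Rearranging v = f·λ for f: f = v/λ.
v = 296 km/h = 82.22 m/s; λ = 30.2 in = 0.7671 m.
f = 107.2 Hz
107.2 Hz × (1 kHz / 1000 Hz) = 0.1072 kHz

0.107 kHz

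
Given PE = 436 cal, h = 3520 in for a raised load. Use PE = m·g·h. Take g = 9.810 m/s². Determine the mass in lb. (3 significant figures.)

4.59 lb

Solving PE = m·g·h for m: m = PE/(g·h).
PE = 436 cal = 1824 J; h = 3520 in = 89.41 m; g = 9.810 m/s².
m = 2.080 kg
2.080 kg × (1 lb / 0.4536 kg) = 4.585 lb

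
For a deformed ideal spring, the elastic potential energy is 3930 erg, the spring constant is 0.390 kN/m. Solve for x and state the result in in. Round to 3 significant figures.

Solving U = ½k·x² for x: x = √(2U/k).
U = 3930 erg = 3.930×10^-4 J; k = 0.390 kN/m = 390.0 N/m.
x = 0.001420 m
0.001420 m × (1 in / 0.02540 m) = 0.05589 in

0.0559 in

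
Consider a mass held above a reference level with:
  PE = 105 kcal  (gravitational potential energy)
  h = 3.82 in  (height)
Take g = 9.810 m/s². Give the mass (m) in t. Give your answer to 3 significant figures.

Solving PE = m·g·h for m: m = PE/(g·h).
PE = 105 kcal = 4.393×10^5 J; h = 3.82 in = 0.09703 m; g = 9.810 m/s².
m = 4.615×10^5 kg
4.615×10^5 kg × (1 t / 1000 kg) = 461.5 t

462 t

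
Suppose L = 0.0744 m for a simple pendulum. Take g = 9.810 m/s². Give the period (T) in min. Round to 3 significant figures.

T is given directly by: T = 2π√(L/g).
L = 0.0744 m; g = 9.810 m/s².
T = 0.5472 s
0.5472 s × (1 min / 60.00 s) = 0.009120 min

0.00912 min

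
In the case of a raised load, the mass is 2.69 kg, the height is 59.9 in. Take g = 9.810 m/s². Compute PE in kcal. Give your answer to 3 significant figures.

Directly: PE = mgh.
m = 2.69 kg; h = 59.9 in = 1.521 m; g = 9.810 m/s².
PE = 40.15 J  (the unit combination reduces to kg·m²/s² = J)
40.15 J × (1 kcal / 4184 J) = 0.009596 kcal

0.00960 kcal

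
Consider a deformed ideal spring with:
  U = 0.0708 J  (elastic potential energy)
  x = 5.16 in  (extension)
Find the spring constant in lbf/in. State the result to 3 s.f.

0.0471 lbf/in

Rearranging: k = 2U/x².
U = 0.0708 J; x = 5.16 in = 0.1311 m.
k = 8.243 N/m
8.243 N/m × (1 lbf/in / 175.1 N/m) = 0.04707 lbf/in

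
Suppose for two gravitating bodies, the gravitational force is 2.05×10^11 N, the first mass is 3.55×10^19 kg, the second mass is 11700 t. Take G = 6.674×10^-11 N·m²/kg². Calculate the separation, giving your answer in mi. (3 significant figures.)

0.228 mi

Rearranging: r = √(G·m₁m₂/F).
F = 2.05×10^11 N; m₁ = 3.55×10^19 kg; m₂ = 11700 t = 1.170×10^7 kg; G = 6.674×10^-11 N·m²/kg².
r = 367.7 m
367.7 m × (1 mi / 1609 m) = 0.2285 mi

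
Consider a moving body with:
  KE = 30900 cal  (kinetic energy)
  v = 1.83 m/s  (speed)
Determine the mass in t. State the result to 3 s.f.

77.2 t

Rearranging: m = 2·KE/v².
KE = 30900 cal = 1.293×10^5 J; v = 1.83 m/s.
m = 77211 kg
77211 kg × (1 t / 1000 kg) = 77.21 t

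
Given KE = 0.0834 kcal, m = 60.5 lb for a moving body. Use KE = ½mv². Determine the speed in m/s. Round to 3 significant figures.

5.04 m/s

Solving KE = ½mv² for v: v = √(2·KE/m).
KE = 0.0834 kcal = 348.9 J; m = 60.5 lb = 27.44 kg.
v = 5.043 m/s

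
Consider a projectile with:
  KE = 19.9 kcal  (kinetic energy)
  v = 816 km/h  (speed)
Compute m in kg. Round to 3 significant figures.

3.24 kg

Rearranging: m = 2·KE/v².
KE = 19.9 kcal = 83262 J; v = 816 km/h = 226.7 m/s.
m = 3.241 kg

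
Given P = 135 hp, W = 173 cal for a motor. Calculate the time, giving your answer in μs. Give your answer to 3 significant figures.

Rearranging: t = W/P.
P = 135 hp = 1.007×10^5 W; W = 173 cal = 723.8 J.
t = 0.007190 s
0.007190 s × (1 μs / 1.000×10^-6 s) = 7190 μs

7190 μs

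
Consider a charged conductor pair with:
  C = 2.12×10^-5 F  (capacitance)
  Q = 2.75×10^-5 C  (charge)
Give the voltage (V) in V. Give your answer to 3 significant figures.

1.30 V

Rearranging: V = Q/C.
C = 2.12×10^-5 F; Q = 2.75×10^-5 C.
V = 1.297 V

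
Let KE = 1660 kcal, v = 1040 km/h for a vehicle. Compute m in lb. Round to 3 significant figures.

Rearranging: m = 2·KE/v².
KE = 1660 kcal = 6.945×10^6 J; v = 1040 km/h = 288.9 m/s.
m = 166.4 kg
166.4 kg × (1 lb / 0.4536 kg) = 366.9 lb

367 lb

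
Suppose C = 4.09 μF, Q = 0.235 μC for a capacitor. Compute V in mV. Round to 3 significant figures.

Rearranging C = Q/V for V: V = Q/C.
C = 4.09 μF = 4.090×10^-6 F; Q = 0.235 μC = 2.350×10^-7 C.
V = 0.05746 V
0.05746 V × (1 mV / 0.001000 V) = 57.46 mV

57.5 mV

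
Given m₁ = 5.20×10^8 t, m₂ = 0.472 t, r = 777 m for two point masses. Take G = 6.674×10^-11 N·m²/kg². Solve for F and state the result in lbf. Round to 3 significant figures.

Directly: F = Gm₁m₂/r².
m₁ = 5.20×10^8 t = 5.200×10^11 kg; m₂ = 0.472 t = 472.0 kg; r = 777 m; G = 6.674×10^-11 N·m²/kg².
F = 0.02713 N
0.02713 N × (1 lbf / 4.448 N) = 0.006100 lbf

0.00610 lbf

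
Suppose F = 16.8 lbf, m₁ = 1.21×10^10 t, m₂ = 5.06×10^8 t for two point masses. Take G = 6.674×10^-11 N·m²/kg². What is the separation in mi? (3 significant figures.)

1450 mi

From Newton's law of gravitation: r = √(G·m₁m₂/F).
F = 16.8 lbf = 74.73 N; m₁ = 1.21×10^10 t = 1.210×10^13 kg; m₂ = 5.06×10^8 t = 5.060×10^11 kg; G = 6.674×10^-11 N·m²/kg².
r = 2.338×10^6 m
2.338×10^6 m × (1 mi / 1609 m) = 1453 mi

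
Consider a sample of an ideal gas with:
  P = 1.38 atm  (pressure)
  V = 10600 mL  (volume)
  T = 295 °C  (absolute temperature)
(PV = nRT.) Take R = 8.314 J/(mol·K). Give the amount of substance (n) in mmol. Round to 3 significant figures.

314 mmol

Solving PV = nRT for n: n = PV/(RT).
P = 1.38 atm = 1.398×10^5 Pa; V = 10600 mL = 0.01060 m³; T = 295 °C = 568.1 K; R = 8.314 J/(mol·K).
n = 0.3138 mol
0.3138 mol × (1 mmol / 0.001000 mol) = 313.8 mmol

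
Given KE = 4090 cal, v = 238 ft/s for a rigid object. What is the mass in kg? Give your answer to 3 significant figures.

6.50 kg

Solving KE = ½mv² for m: m = 2·KE/v².
KE = 4090 cal = 17113 J; v = 238 ft/s = 72.54 m/s.
m = 6.504 kg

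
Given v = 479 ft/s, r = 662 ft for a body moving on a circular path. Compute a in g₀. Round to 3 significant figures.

Directly: a = v²/r.
v = 479 ft/s = 146.0 m/s; r = 662 ft = 201.8 m.
a = 105.6 m/s²
105.6 m/s² × (1 g₀ / 9.807 m/s²) = 10.77 g₀

10.8 g₀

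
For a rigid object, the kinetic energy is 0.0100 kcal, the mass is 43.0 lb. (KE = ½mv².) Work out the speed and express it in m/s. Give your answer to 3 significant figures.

2.07 m/s

Rearranging KE = ½mv² for v: v = √(2·KE/m).
KE = 0.0100 kcal = 41.84 J; m = 43.0 lb = 19.50 kg.
v = 2.071 m/s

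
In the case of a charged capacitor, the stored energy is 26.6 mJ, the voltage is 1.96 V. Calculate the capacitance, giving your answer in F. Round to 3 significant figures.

0.0138 F

Rearranging E = ½C·V² for C: C = 2E/V².
E = 26.6 mJ = 0.02660 J; V = 1.96 V.
C = 0.01385 F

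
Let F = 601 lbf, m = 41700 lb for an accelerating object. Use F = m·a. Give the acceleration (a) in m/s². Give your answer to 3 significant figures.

Rearranging F = m·a for a: a = F/m.
F = 601 lbf = 2673 N; m = 41700 lb = 18915 kg.
a = 0.1413 m/s²

0.141 m/s²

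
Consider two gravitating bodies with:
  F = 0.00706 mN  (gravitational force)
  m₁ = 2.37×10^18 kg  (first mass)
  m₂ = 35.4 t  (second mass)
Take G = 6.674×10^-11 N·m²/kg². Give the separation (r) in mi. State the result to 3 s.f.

Rearranging F = G·m₁·m₂/r² for r: r = √(G·m₁m₂/F).
F = 0.00706 mN = 7.060×10^-6 N; m₁ = 2.37×10^18 kg; m₂ = 35.4 t = 35400 kg; G = 6.674×10^-11 N·m²/kg².
r = 8.906×10^8 m
8.906×10^8 m × (1 mi / 1609 m) = 5.534×10^5 mi

5.53×10^5 mi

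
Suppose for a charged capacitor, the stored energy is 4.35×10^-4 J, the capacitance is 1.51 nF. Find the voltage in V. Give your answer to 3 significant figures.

759 V

Rearranging: V = √(2E/C).
E = 4.35×10^-4 J; C = 1.51 nF = 1.510×10^-9 F.
V = 759.1 V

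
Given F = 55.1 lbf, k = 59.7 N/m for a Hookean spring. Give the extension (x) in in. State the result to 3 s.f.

Rearranging: x = F/k.
F = 55.1 lbf = 245.1 N; k = 59.7 N/m.
x = 4.105 m
4.105 m × (1 in / 0.02540 m) = 161.6 in

162 in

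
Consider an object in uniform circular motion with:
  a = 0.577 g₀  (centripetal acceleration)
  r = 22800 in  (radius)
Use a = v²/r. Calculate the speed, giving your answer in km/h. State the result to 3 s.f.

206 km/h

Rearranging: v = √(a·r).
a = 0.577 g₀ = 5.658 m/s²; r = 22800 in = 579.1 m.
v = 57.24 m/s
57.24 m/s × (1 km/h / 0.2778 m/s) = 206.1 km/h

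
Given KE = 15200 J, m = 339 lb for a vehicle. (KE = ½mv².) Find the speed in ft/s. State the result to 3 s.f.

46.1 ft/s

Rearranging: v = √(2·KE/m).
KE = 15200 J; m = 339 lb = 153.8 kg.
v = 14.06 m/s
14.06 m/s × (1 ft/s / 0.3048 m/s) = 46.13 ft/s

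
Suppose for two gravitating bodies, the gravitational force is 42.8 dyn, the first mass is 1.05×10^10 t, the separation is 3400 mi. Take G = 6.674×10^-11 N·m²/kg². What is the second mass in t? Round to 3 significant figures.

From Newton's law of gravitation: m₂ = F·r²/(G·m₁).
F = 42.8 dyn = 4.280×10^-4 N; m₁ = 1.05×10^10 t = 1.050×10^13 kg; r = 3400 mi = 5.472×10^6 m; G = 6.674×10^-11 N·m²/kg².
m₂ = 1.829×10^7 kg
1.829×10^7 kg × (1 t / 1000 kg) = 18286 t

18300 t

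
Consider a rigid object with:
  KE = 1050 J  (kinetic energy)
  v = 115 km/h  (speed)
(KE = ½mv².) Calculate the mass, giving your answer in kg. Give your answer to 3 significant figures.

2.06 kg

Rearranging: m = 2·KE/v².
KE = 1050 J; v = 115 km/h = 31.94 m/s.
m = 2.058 kg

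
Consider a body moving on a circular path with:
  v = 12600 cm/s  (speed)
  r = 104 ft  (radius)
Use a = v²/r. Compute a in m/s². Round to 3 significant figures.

501 m/s²

Directly: a = v²/r.
v = 12600 cm/s = 126.0 m/s; r = 104 ft = 31.70 m.
a = 500.8 m/s²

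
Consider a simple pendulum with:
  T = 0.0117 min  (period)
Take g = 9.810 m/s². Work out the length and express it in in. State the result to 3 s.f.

Rearranging: L = g·(T/2π)².
T = 0.0117 min = 0.7020 s; g = 9.810 m/s².
L = 0.1225 m
0.1225 m × (1 in / 0.02540 m) = 4.821 in

4.82 in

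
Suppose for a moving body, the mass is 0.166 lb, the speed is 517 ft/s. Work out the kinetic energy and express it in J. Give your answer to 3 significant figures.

KE is given directly by: KE = ½mv².
m = 0.166 lb = 0.07530 kg; v = 517 ft/s = 157.6 m/s.
KE = 934.9 J

935 J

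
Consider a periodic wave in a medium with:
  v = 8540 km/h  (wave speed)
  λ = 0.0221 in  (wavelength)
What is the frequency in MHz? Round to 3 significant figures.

4.23 MHz

Rearranging: f = v/λ.
v = 8540 km/h = 2372 m/s; λ = 0.0221 in = 5.613×10^-4 m.
f = 4.226×10^6 Hz
4.226×10^6 Hz × (1 MHz / 1.000×10^6 Hz) = 4.226 MHz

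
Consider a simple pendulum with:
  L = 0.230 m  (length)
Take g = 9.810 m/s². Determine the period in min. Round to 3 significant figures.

T is given directly by: T = 2π√(L/g).
L = 0.230 m; g = 9.810 m/s².
T = 0.9621 s
0.9621 s × (1 min / 60.00 s) = 0.01603 min

0.0160 min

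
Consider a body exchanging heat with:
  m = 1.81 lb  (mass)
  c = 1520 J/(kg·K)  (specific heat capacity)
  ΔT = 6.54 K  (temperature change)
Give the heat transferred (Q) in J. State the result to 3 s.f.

Q is given directly by: Q = mcΔT.
m = 1.81 lb = 0.8210 kg; c = 1520 J/(kg·K); ΔT = 6.54 K.
Q = 8161 J

8160 J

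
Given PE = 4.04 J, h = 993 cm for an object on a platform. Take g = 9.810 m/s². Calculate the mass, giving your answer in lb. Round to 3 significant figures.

0.0914 lb

Rearranging: m = PE/(g·h).
PE = 4.04 J; h = 993 cm = 9.930 m; g = 9.810 m/s².
m = 0.04147 kg
0.04147 kg × (1 lb / 0.4536 kg) = 0.09143 lb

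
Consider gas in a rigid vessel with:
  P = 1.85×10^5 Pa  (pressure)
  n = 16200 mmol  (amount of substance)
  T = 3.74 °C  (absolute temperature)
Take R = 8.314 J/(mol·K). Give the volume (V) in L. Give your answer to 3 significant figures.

202 L

From the ideal-gas law: V = nRT/P.
P = 1.85×10^5 Pa; n = 16200 mmol = 16.20 mol; T = 3.74 °C = 276.9 K; R = 8.314 J/(mol·K).
V = 0.2016 m³
0.2016 m³ × (1 L / 0.001000 m³) = 201.6 L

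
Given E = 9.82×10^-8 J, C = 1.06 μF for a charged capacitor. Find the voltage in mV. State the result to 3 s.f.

430 mV

Solving E = ½C·V² for V: V = √(2E/C).
E = 9.82×10^-8 J; C = 1.06 μF = 1.060×10^-6 F.
V = 0.4304 V
0.4304 V × (1 mV / 0.001000 V) = 430.4 mV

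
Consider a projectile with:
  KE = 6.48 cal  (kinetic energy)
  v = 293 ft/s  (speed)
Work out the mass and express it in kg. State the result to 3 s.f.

0.00680 kg

Rearranging KE = ½mv² for m: m = 2·KE/v².
KE = 6.48 cal = 27.11 J; v = 293 ft/s = 89.31 m/s.
m = 0.006799 kg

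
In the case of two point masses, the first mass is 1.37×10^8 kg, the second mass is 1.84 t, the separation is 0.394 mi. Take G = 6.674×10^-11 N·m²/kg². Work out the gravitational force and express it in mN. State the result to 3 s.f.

0.0418 mN

From Newton's law of gravitation: F = Gm₁m₂/r².
m₁ = 1.37×10^8 kg; m₂ = 1.84 t = 1840 kg; r = 0.394 mi = 634.1 m; G = 6.674×10^-11 N·m²/kg².
F = 4.184×10^-5 N
4.184×10^-5 N × (1 mN / 0.001000 N) = 0.04184 mN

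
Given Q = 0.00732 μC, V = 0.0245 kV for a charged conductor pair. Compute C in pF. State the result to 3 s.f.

C is given directly by: C = Q/V.
Q = 0.00732 μC = 7.320×10^-9 C; V = 0.0245 kV = 24.50 V.
C = 2.988×10^-10 F
2.988×10^-10 F × (1 pF / 1.000×10^-12 F) = 298.8 pF

299 pF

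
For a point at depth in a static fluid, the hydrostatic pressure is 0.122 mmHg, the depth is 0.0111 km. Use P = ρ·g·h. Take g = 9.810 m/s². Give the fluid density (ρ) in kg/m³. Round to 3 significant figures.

0.149 kg/m³

Solving P = ρ·g·h for ρ: ρ = P/(g·h).
P = 0.122 mmHg = 16.27 Pa; h = 0.0111 km = 11.10 m; g = 9.810 m/s².
ρ = 0.1494 kg/m³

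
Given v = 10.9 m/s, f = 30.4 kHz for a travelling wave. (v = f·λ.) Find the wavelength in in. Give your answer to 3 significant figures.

0.0141 in

Rearranging v = f·λ for λ: λ = v/f.
v = 10.9 m/s; f = 30.4 kHz = 30400 Hz.
λ = 3.586×10^-4 m
3.586×10^-4 m × (1 in / 0.02540 m) = 0.01412 in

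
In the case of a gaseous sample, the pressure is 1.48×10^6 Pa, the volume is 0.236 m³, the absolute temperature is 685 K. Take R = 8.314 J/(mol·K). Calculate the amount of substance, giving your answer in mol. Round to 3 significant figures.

61.3 mol

Rearranging PV = nRT for n: n = PV/(RT).
P = 1.48×10^6 Pa; V = 0.236 m³; T = 685 K; R = 8.314 J/(mol·K).
n = 61.33 mol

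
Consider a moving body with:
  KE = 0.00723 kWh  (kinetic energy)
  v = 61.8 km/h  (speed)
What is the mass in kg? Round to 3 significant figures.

177 kg

Rearranging: m = 2·KE/v².
KE = 0.00723 kWh = 26028 J; v = 61.8 km/h = 17.17 m/s.
m = 176.6 kg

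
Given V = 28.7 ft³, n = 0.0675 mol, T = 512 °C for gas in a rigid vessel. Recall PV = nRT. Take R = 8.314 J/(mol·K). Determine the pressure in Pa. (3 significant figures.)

Directly: P = nRT/V.
V = 28.7 ft³ = 0.8127 m³; n = 0.0675 mol; T = 512 °C = 785.1 K; R = 8.314 J/(mol·K).
P = 542.2 Pa

542 Pa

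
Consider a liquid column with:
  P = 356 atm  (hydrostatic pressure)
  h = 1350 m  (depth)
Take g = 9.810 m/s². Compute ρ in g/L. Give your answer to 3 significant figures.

2720 g/L

Rearranging P = ρ·g·h for ρ: ρ = P/(g·h).
P = 356 atm = 3.607×10^7 Pa; h = 1350 m; g = 9.810 m/s².
ρ = 2724 kg/m³
Since 1 g/L = 1 kg/m³, 2724 g/L.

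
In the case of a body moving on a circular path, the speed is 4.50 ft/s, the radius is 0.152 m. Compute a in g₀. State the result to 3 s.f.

Directly: a = v²/r.
v = 4.50 ft/s = 1.372 m/s; r = 0.152 m.
a = 12.38 m/s²
12.38 m/s² × (1 g₀ / 9.807 m/s²) = 1.262 g₀

1.26 g₀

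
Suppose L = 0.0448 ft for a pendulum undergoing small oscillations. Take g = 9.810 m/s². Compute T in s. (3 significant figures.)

0.234 s

T is given directly by: T = 2π√(L/g).
L = 0.0448 ft = 0.01366 m; g = 9.810 m/s².
T = 0.2344 s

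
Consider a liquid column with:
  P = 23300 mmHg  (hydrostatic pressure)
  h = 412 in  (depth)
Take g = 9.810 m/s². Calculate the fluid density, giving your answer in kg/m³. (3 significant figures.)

30300 kg/m³

Solving P = ρ·g·h for ρ: ρ = P/(g·h).
P = 23300 mmHg = 3.106×10^6 Pa; h = 412 in = 10.46 m; g = 9.810 m/s².
ρ = 30259 kg/m³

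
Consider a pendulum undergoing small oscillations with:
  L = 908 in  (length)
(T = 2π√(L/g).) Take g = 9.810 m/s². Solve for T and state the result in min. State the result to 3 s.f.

0.161 min

Directly: T = 2π√(L/g).
L = 908 in = 23.06 m; g = 9.810 m/s².
T = 9.634 s
9.634 s × (1 min / 60.00 s) = 0.1606 min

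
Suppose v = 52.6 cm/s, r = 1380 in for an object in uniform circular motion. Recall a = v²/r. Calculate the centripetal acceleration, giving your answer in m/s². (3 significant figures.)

0.00789 m/s²

a is given directly by: a = v²/r.
v = 52.6 cm/s = 0.5260 m/s; r = 1380 in = 35.05 m.
a = 0.007893 m/s²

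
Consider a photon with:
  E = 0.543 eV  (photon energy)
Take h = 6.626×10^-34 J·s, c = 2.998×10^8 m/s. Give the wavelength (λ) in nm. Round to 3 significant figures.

2280 nm

Rearranging E = h·c/λ for λ: λ = hc/E.
E = 0.543 eV = 8.700×10^-20 J; h = 6.626×10^-34 J·s; c = 2.998×10^8 m/s.
λ = 2.283×10^-6 m
2.283×10^-6 m × (1 nm / 1.000×10^-9 m) = 2283 nm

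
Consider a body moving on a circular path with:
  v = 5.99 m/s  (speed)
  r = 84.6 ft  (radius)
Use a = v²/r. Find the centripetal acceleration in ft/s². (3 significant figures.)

4.57 ft/s²

a is given directly by: a = v²/r.
v = 5.99 m/s; r = 84.6 ft = 25.79 m.
a = 1.391 m/s²
1.391 m/s² × (1 ft/s² / 0.3048 m/s²) = 4.565 ft/s²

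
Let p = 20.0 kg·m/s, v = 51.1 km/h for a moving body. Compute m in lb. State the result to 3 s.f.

Solving p = m·v for m: m = p/v.
p = 20.0 kg·m/s; v = 51.1 km/h = 14.19 m/s.
m = 1.409 kg
1.409 kg × (1 lb / 0.4536 kg) = 3.106 lb

3.11 lb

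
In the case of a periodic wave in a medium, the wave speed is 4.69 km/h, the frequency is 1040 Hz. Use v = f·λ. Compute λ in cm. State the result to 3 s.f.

0.125 cm

Rearranging v = f·λ for λ: λ = v/f.
v = 4.69 km/h = 1.303 m/s; f = 1040 Hz.
λ = 0.001253 m
0.001253 m × (1 cm / 0.01000 m) = 0.1253 cm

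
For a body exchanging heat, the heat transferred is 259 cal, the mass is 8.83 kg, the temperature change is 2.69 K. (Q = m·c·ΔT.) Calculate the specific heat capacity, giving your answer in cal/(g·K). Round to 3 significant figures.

0.0109 cal/(g·K)

Rearranging Q = m·c·ΔT for c: c = Q/(m·ΔT).
Q = 259 cal = 1084 J; m = 8.83 kg; ΔT = 2.69 K.
c = 45.62 J/(kg·K)
45.62 J/(kg·K) × (1 cal/(g·K) / 4184 J/(kg·K)) = 0.01090 cal/(g·K)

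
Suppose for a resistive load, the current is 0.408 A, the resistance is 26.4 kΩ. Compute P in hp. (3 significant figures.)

5.89 hp

P is given directly by: P = I²R.
I = 0.408 A; R = 26.4 kΩ = 26400 Ω.
P = 4395 W  (the unit combination reduces to kg·m²/s³ = W)
4395 W × (1 hp / 745.7 W) = 5.893 hp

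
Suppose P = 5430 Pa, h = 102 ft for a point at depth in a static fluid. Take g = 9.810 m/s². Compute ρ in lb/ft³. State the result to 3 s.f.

1.11 lb/ft³

Rearranging: ρ = P/(g·h).
P = 5430 Pa; h = 102 ft = 31.09 m; g = 9.810 m/s².
ρ = 17.80 kg/m³
17.80 kg/m³ × (1 lb/ft³ / 16.02 kg/m³) = 1.111 lb/ft³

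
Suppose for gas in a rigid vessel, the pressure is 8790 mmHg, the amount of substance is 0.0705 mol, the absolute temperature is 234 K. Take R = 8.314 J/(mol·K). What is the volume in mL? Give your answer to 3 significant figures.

117 mL

From the ideal-gas law: V = nRT/P.
P = 8790 mmHg = 1.172×10^6 Pa; n = 0.0705 mol; T = 234 K; R = 8.314 J/(mol·K).
V = 1.170×10^-4 m³
1.170×10^-4 m³ × (1 mL / 1.000×10^-6 m³) = 117.0 mL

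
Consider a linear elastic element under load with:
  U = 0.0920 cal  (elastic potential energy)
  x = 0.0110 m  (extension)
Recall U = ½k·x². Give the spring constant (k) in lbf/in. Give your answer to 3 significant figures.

36.3 lbf/in

Rearranging: k = 2U/x².
U = 0.0920 cal = 0.3849 J; x = 0.0110 m.
k = 6362 N/m
6362 N/m × (1 lbf/in / 175.1 N/m) = 36.33 lbf/in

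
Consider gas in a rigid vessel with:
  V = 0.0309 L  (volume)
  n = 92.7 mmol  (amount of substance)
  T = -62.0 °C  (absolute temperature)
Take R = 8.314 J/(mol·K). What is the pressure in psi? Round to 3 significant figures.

764 psi

Directly: P = nRT/V.
V = 0.0309 L = 3.090×10^-5 m³; n = 92.7 mmol = 0.09270 mol; T = -62.0 °C = 211.1 K; R = 8.314 J/(mol·K).
P = 5.267×10^6 Pa  (the unit combination reduces to kg/(m·s²) = Pa)
5.267×10^6 Pa × (1 psi / 6895 Pa) = 763.8 psi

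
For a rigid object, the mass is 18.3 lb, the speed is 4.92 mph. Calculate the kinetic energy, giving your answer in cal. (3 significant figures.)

4.80 cal

Directly: KE = ½mv².
m = 18.3 lb = 8.301 kg; v = 4.92 mph = 2.199 m/s.
KE = 20.08 J
20.08 J × (1 cal / 4.184 J) = 4.799 cal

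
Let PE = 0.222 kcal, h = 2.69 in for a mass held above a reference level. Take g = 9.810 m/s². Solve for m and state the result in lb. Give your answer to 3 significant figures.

3060 lb

Rearranging PE = m·g·h for m: m = PE/(g·h).
PE = 0.222 kcal = 928.8 J; h = 2.69 in = 0.06833 m; g = 9.810 m/s².
m = 1386 kg
1386 kg × (1 lb / 0.4536 kg) = 3055 lb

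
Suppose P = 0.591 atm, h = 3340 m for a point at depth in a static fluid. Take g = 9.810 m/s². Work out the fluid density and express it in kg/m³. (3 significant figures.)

1.83 kg/m³

Solving P = ρ·g·h for ρ: ρ = P/(g·h).
P = 0.591 atm = 59883 Pa; h = 3340 m; g = 9.810 m/s².
ρ = 1.828 kg/m³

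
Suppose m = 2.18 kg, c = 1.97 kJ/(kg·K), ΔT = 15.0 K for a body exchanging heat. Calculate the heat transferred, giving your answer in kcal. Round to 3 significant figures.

Directly: Q = mcΔT.
m = 2.18 kg; c = 1.97 kJ/(kg·K) = 1970 J/(kg·K); ΔT = 15.0 K.
Q = 64419 J
64419 J × (1 kcal / 4184 J) = 15.40 kcal

15.4 kcal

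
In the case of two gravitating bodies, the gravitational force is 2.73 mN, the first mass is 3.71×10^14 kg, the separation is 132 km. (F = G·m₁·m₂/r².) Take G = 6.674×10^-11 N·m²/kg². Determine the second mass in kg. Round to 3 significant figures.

1920 kg

Solving F = G·m₁·m₂/r² for m₂: m₂ = F·r²/(G·m₁).
F = 2.73 mN = 0.002730 N; m₁ = 3.71×10^14 kg; r = 132 km = 1.320×10^5 m; G = 6.674×10^-11 N·m²/kg².
m₂ = 1921 kg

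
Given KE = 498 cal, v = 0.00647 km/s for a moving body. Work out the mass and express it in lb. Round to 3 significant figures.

219 lb

Rearranging: m = 2·KE/v².
KE = 498 cal = 2084 J; v = 0.00647 km/s = 6.470 m/s.
m = 99.55 kg
99.55 kg × (1 lb / 0.4536 kg) = 219.5 lb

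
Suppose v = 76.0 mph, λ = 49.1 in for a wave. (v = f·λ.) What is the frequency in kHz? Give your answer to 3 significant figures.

0.0272 kHz

Solving v = f·λ for f: f = v/λ.
v = 76.0 mph = 33.98 m/s; λ = 49.1 in = 1.247 m.
f = 27.24 Hz
27.24 Hz × (1 kHz / 1000 Hz) = 0.02724 kHz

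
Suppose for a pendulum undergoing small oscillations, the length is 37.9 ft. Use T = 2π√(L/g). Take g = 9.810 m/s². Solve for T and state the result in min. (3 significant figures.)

0.114 min

T is given directly by: T = 2π√(L/g).
L = 37.9 ft = 11.55 m; g = 9.810 m/s².
T = 6.818 s
6.818 s × (1 min / 60.00 s) = 0.1136 min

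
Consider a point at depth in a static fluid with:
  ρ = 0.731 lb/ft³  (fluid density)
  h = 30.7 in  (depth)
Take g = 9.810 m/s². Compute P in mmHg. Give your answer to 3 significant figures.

Directly: P = ρgh.
ρ = 0.731 lb/ft³ = 11.71 kg/m³; h = 30.7 in = 0.7798 m; g = 9.810 m/s².
P = 89.57 Pa
89.57 Pa × (1 mmHg / 133.3 Pa) = 0.6719 mmHg

0.672 mmHg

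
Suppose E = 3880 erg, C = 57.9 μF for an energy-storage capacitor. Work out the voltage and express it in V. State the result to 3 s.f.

Rearranging: V = √(2E/C).
E = 3880 erg = 3.880×10^-4 J; C = 57.9 μF = 5.790×10^-5 F.
V = 3.661 V  (the unit combination reduces to kg·m²/(A·s³) = V)

3.66 V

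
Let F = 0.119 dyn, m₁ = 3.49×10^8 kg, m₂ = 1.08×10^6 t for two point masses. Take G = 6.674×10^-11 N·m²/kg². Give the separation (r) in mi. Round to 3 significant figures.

2860 mi

From Newton's law of gravitation: r = √(G·m₁m₂/F).
F = 0.119 dyn = 1.190×10^-6 N; m₁ = 3.49×10^8 kg; m₂ = 1.08×10^6 t = 1.080×10^9 kg; G = 6.674×10^-11 N·m²/kg².
r = 4.598×10^6 m
4.598×10^6 m × (1 mi / 1609 m) = 2857 mi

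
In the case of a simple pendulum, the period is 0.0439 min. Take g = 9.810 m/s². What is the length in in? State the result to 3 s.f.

67.9 in

Rearranging T = 2π√(L/g) for L: L = g·(T/2π)².
T = 0.0439 min = 2.634 s; g = 9.810 m/s².
L = 1.724 m
1.724 m × (1 in / 0.02540 m) = 67.87 in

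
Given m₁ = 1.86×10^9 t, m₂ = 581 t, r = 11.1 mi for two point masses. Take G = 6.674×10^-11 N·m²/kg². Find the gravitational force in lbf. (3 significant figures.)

From Newton's law of gravitation: F = Gm₁m₂/r².
m₁ = 1.86×10^9 t = 1.860×10^12 kg; m₂ = 581 t = 5.810×10^5 kg; r = 11.1 mi = 17864 m; G = 6.674×10^-11 N·m²/kg².
F = 0.2260 N
0.2260 N × (1 lbf / 4.448 N) = 0.05081 lbf

0.0508 lbf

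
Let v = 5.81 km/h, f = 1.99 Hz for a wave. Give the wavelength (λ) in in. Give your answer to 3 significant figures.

31.9 in

Rearranging: λ = v/f.
v = 5.81 km/h = 1.614 m/s; f = 1.99 Hz.
λ = 0.8110 m
0.8110 m × (1 in / 0.02540 m) = 31.93 in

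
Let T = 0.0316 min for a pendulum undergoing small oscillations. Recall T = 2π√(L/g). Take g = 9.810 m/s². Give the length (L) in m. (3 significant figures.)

Rearranging T = 2π√(L/g) for L: L = g·(T/2π)².
T = 0.0316 min = 1.896 s; g = 9.810 m/s².
L = 0.8933 m

0.893 m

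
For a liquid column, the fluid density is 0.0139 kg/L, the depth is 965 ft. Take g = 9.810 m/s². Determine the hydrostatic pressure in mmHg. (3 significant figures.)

P is given directly by: P = ρgh.
ρ = 0.0139 kg/L = 13.90 kg/m³; h = 965 ft = 294.1 m; g = 9.810 m/s².
P = 40108 Pa
40108 Pa × (1 mmHg / 133.3 Pa) = 300.8 mmHg

301 mmHg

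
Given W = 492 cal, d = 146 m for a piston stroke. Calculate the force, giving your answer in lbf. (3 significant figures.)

3.17 lbf

Rearranging W = F·d for F: F = W/d.
W = 492 cal = 2059 J; d = 146 m.
F = 14.10 N  (the unit combination reduces to kg·m/s² = N)
14.10 N × (1 lbf / 4.448 N) = 3.170 lbf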